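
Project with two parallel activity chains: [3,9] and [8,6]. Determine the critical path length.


Path A: 3 + 9 = 12
Path B: 8 + 6 = 14
Critical path = longest = max(12, 14)
= 14 (Path B)


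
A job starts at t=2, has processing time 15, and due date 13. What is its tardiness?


Completion = start + processing = 2 + 15 = 17
Tardiness = max(0, C - d) = max(0, 17 - 13)
= max(0, 4)
= 4


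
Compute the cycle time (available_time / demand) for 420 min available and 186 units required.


Cycle time = available time / demand
= 420 / 186
= 2.26 min/unit


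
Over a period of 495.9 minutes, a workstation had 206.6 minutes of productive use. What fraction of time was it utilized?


Utilization = busy / total × 100
= 206.6 / 495.9 × 100
= 41.7%


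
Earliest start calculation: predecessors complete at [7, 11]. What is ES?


ES = max of all predecessor completion times
Predecessors: [7, 11]
ES = max(7, 11)
= 11


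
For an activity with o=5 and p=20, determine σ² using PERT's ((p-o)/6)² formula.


σ² = ((p - o) / 6)² = (p - o)² / 36
= (20 - 5)² / 36
= 15² / 36
= 225 / 36
= 6.2500


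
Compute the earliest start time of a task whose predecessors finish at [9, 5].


ES = max of all predecessor completion times
Predecessors: [9, 5]
ES = max(9, 5)
= 9


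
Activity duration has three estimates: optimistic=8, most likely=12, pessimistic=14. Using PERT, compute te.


te = (o + 4m + p) / 6
= (8 + 4×12 + 14) / 6
= (8 + 48 + 14) / 6
= 70 / 6
= 11.67


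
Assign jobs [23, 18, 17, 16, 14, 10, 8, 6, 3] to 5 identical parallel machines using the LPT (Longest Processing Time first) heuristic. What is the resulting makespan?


Jobs (LPT sorted): [23, 18, 17, 16, 14, 10, 8, 6, 3]
Machines: 5
  J=23 → Machine 1 (load: 0+23=23)
  J=18 → Machine 2 (load: 0+18=18)
  J=17 → Machine 3 (load: 0+17=17)
  J=16 → Machine 4 (load: 0+16=16)
  J=14 → Machine 5 (load: 0+14=14)
  J=10 → Machine 5 (load: 14+10=24)
  J=8 → Machine 4 (load: 16+8=24)
  J=6 → Machine 3 (load: 17+6=23)
  J=3 → Machine 2 (load: 18+3=21)
Machine loads: [23, 21, 23, 24, 24]
Makespan = max = 24 time units


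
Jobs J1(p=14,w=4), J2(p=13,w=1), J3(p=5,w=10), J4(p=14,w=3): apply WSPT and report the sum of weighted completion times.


WSPT order (by p/w): J3 → J1 → J4 → J2
  J3: C=5, w·C=10×5=50
  J1: C=19, w·C=4×19=76
  J4: C=33, w·C=3×33=99
  J2: C=46, w·C=1×46=46
Σ w·C = 271
= 271


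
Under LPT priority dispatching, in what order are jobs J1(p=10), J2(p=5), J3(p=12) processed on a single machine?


LPT: sort by longest processing time first
  J3: p=12
  J1: p=10
  J2: p=5
Order: J3 → J1 → J2


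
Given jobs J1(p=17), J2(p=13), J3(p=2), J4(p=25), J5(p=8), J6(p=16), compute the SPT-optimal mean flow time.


SPT order: J3 → J5 → J2 → J6 → J1 → J4
Completion times:
  J3: C=2
  J5: C=10
  J2: C=23
  J6: C=39
  J1: C=56
  J4: C=81
Sum = 211, n = 6
Mean flow = 211/6
= 35.17


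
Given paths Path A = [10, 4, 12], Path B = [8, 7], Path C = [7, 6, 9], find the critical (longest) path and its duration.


Path A: 10 + 4 + 12 = 26
Path B: 8 + 7 = 15
Path C: 7 + 6 + 9 = 22
Critical path = longest = max(26, 15, 22)
= 26 (Path A)


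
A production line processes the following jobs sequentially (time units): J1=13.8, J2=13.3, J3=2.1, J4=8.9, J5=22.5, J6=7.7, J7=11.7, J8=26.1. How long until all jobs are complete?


Sequential makespan: sum all processing times
= 13.8 + 13.3 + 2.1 + 8.9 + 22.5 + 7.7 + 11.7 + 26.1
= 106.1 time units


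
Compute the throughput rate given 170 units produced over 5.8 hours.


Throughput = units / time
= 170 / 5.8
= 29.3 units/hour


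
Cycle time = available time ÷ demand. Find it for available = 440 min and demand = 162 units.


Cycle time = available time / demand
= 440 / 162
= 2.72 min/unit


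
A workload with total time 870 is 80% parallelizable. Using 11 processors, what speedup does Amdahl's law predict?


Amdahl's law: T_p = T × ((1-p) + p/N)
= 870 × ((1-0.8) + 0.8/11)
= 870 × (0.20 + 0.0727)
= 870 × 0.2727
= 237.27
Speedup = 870/237.27
= 3.67×


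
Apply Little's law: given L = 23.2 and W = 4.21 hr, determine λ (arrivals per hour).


Little's law: L = λW → λ = L / W
= 23.2 / 4.21
= 5.51 per hour


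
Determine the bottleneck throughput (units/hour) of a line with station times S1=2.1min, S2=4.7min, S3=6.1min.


Bottleneck = longest station time
Station times: [2.1, 4.7, 6.1]
Max = 6.1 min
Rate = 60 / 6.1
= 9.84 units/hour (bottleneck: 6.1min)


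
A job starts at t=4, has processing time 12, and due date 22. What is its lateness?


Completion = 4 + 12 = 16
Lateness = C - d = 16 - 22
= -6


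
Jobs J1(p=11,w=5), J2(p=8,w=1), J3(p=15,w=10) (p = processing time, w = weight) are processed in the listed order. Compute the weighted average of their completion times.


Completion times:
  J1: C=11, w×C=5×11=55
  J2: C=19, w×C=1×19=19
  J3: C=34, w×C=10×34=340
Sum w×C = 414
Sum w = 16
Weighted avg = 414/16
= 25.88


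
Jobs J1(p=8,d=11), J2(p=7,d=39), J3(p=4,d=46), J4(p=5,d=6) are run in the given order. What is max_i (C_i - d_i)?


Lateness per job (L = C - d):
  J1: C=8, d=11, L=-3
  J2: C=15, d=39, L=-24
  J3: C=19, d=46, L=-27
  J4: C=24, d=6, L=18
Lmax = max(-3, -24, -27, 18)
= 18


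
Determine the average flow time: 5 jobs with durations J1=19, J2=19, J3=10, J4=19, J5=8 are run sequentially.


Completion times:
  J1: completes at 19
  J2: completes at 38
  J3: completes at 48
  J4: completes at 67
  J5: completes at 75
Sum = 247
Average = 247/5
= 49.40


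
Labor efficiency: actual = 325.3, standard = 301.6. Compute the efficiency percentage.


Efficiency = (actual / standard) × 100
= (325.3 / 301.6) × 100
= 107.9%


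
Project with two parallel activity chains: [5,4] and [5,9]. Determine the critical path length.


Path A: 5 + 4 = 9
Path B: 5 + 9 = 14
Critical path = longest = max(9, 14)
= 14 (Path B)


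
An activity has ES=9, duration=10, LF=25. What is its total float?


EF = ES + duration = 9 + 10 = 19
LS = LF - duration = 25 - 10 = 15
Total Float = LF - EF = 25 - 19
(or LS - ES = 15 - 9)
= 6


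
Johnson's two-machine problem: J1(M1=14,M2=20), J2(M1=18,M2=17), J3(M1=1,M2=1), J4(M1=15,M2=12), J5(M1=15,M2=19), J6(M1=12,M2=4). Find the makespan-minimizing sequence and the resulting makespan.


Johnson's rule:
Group 1 (M1≤M2, sort by M1): ['J3', 'J1', 'J5']
Group 2 (M1>M2, sort desc M2): ['J2', 'J4', 'J6']
Sequence: J3 → J1 → J5 → J2 → J4 → J6
Makespan calculation:
  J3: M1 done=1, M2 done=2
  J1: M1 done=15, M2 done=35
  J5: M1 done=30, M2 done=54
  J2: M1 done=48, M2 done=71
  J4: M1 done=63, M2 done=83
  J6: M1 done=75, M2 done=87
= Sequence: J3 → J1 → J5 → J2 → J4 → J6, Makespan: 87


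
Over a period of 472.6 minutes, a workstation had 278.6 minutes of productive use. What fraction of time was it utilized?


Utilization = busy / total × 100
= 278.6 / 472.6 × 100
= 59.0%


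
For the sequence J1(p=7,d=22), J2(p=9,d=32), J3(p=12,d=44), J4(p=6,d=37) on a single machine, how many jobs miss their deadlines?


Completion vs due date:
  J1: C=7, d=22 → on time
  J2: C=16, d=32 → on time
  J3: C=28, d=44 → on time
  J4: C=34, d=37 → on time
Tardy jobs: none
Count = 0


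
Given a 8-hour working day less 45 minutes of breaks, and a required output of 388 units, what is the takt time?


Available = 8×60 - 45 = 435 min
Takt time = 435 / 388
= 1.12 min/unit


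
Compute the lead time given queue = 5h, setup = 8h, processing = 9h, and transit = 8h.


Lead time = queue + setup + processing + transit
= 5 + 8 + 9 + 8
= 30 hours


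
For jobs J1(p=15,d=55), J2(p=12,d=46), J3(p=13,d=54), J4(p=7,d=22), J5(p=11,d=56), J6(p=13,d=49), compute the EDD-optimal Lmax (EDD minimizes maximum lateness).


EDD order: J4 → J2 → J6 → J3 → J1 → J5
Completion and lateness:
  J4: C=7, d=22, L=7-22=-15
  J2: C=19, d=46, L=19-46=-27
  J6: C=32, d=49, L=32-49=-17
  J3: C=45, d=54, L=45-54=-9
  J1: C=60, d=55, L=60-55=5
  J5: C=71, d=56, L=71-56=15
Lmax = max(-15, -27, -17, -9, 5, 15)
= 15


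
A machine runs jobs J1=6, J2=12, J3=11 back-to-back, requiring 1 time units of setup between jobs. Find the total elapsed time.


Makespan = Σ processing + (n-1) × setup
= (6 + 12 + 11) + (3-1)×1
= 29 + 2
= 31 time units


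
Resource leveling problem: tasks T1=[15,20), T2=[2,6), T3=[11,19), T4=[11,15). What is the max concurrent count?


Check each time point for overlaps:
  t=11: 2 tasks active (T3, T4)
Max concurrent = 2


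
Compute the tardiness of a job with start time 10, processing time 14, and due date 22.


Completion = start + processing = 10 + 14 = 24
Tardiness = max(0, C - d) = max(0, 24 - 22)
= max(0, 2)
= 2


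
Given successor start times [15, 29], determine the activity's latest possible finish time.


LF = min of all successor start times
Successors start at: [15, 29]
LF = min(15, 29)
= 15


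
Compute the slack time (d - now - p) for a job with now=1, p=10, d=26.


Slack = due - current_time - processing
= 26 - 1 - 10
= 15


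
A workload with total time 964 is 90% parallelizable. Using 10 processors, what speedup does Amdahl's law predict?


Amdahl's law: T_p = T × ((1-p) + p/N)
= 964 × ((1-0.9) + 0.9/10)
= 964 × (0.10 + 0.0900)
= 964 × 0.1900
= 183.16
Speedup = 964/183.16
= 5.26×


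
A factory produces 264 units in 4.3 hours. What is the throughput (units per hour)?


Throughput = units / time
= 264 / 4.3
= 61.4 units/hour


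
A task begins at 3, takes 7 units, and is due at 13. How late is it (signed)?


Completion = 3 + 7 = 10
Lateness = C - d = 10 - 13
= -3


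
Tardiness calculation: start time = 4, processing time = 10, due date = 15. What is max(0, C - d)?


Completion = start + processing = 4 + 10 = 14
Tardiness = max(0, C - d) = max(0, 14 - 15)
= max(0, -1)
= 0


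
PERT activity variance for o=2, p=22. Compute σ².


σ² = ((p - o) / 6)² = (p - o)² / 36
= (22 - 2)² / 36
= 20² / 36
= 400 / 36
= 11.1111


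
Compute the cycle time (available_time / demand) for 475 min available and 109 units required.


Cycle time = available time / demand
= 475 / 109
= 4.36 min/unit


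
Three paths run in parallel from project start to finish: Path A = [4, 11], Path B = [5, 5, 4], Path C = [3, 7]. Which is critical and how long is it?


Path A: 4 + 11 = 15
Path B: 5 + 5 + 4 = 14
Path C: 3 + 7 = 10
Critical path = longest = max(15, 14, 10)
= 15 (Path A)


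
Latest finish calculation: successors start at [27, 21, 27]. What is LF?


LF = min of all successor start times
Successors start at: [27, 21, 27]
LF = min(27, 21, 27)
= 21


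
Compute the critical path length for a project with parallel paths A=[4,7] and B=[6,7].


Path A: 4 + 7 = 11
Path B: 6 + 7 = 13
Critical path = longest = max(11, 13)
= 13 (Path B)


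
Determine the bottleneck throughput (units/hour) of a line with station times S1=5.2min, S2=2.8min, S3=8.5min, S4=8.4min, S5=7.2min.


Bottleneck = longest station time
Station times: [5.2, 2.8, 8.5, 8.4, 7.2]
Max = 8.5 min
Rate = 60 / 8.5
= 7.06 units/hour (bottleneck: 8.5min)


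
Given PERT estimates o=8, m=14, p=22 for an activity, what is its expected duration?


te = (o + 4m + p) / 6
= (8 + 4×14 + 22) / 6
= (8 + 56 + 22) / 6
= 86 / 6
= 14.33


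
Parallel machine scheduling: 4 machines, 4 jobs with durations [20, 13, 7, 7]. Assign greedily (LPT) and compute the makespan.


Jobs (LPT sorted): [20, 13, 7, 7]
Machines: 4
  J=20 → Machine 1 (load: 0+20=20)
  J=13 → Machine 2 (load: 0+13=13)
  J=7 → Machine 3 (load: 0+7=7)
  J=7 → Machine 4 (load: 0+7=7)
Machine loads: [20, 13, 7, 7]
Makespan = max = 20 time units


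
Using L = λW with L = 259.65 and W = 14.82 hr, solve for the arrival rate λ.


Little's law: L = λW → λ = L / W
= 259.65 / 14.82
= 17.52 per hour


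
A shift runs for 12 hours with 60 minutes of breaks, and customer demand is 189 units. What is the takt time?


Available = 12×60 - 60 = 660 min
Takt time = 660 / 189
= 3.49 min/unit


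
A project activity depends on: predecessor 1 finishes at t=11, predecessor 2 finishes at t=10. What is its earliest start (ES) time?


ES = max of all predecessor completion times
Predecessors: [11, 10]
ES = max(11, 10)
= 11


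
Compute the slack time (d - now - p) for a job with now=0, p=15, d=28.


Slack = due - current_time - processing
= 28 - 0 - 15
= 13


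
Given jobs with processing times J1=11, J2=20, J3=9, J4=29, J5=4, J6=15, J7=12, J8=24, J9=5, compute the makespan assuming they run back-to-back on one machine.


Sequential makespan: sum all processing times
= 11 + 20 + 9 + 29 + 4 + 15 + 12 + 24 + 5
= 129 time units


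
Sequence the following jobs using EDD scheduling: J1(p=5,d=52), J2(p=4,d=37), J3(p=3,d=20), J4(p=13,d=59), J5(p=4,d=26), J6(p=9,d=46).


EDD: sort by earliest due date
  J3: d=20, p=3
  J5: d=26, p=4
  J2: d=37, p=4
  J6: d=46, p=9
  J1: d=52, p=5
  J4: d=59, p=13
Order: J3 → J5 → J2 → J6 → J1 → J4


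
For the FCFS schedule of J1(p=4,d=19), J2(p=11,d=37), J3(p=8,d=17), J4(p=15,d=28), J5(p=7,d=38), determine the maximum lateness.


Lateness per job (L = C - d):
  J1: C=4, d=19, L=-15
  J2: C=15, d=37, L=-22
  J3: C=23, d=17, L=6
  J4: C=38, d=28, L=10
  J5: C=45, d=38, L=7
Lmax = max(-15, -22, 6, 10, 7)
= 10


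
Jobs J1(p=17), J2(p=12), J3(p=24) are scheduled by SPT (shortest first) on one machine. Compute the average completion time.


SPT order: J2 → J1 → J3
Completion times:
  J2: C=12
  J1: C=29
  J3: C=53
Sum = 94, n = 3
Mean flow = 94/3
= 31.33


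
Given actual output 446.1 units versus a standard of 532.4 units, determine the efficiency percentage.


Efficiency = (actual / standard) × 100
= (446.1 / 532.4) × 100
= 83.8%


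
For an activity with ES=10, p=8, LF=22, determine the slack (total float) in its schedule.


EF = ES + duration = 10 + 8 = 18
LS = LF - duration = 22 - 8 = 14
Total Float = LF - EF = 22 - 18
(or LS - ES = 14 - 10)
= 4


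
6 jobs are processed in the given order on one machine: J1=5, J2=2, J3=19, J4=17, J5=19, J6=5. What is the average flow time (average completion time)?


Completion times:
  J1: completes at 5
  J2: completes at 7
  J3: completes at 26
  J4: completes at 43
  J5: completes at 62
  J6: completes at 67
Sum = 210
Average = 210/6
= 35.00


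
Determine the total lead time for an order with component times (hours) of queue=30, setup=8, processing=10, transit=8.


Lead time = queue + setup + processing + transit
= 30 + 8 + 10 + 8
= 56 hours


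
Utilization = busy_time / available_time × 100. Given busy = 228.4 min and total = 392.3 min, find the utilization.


Utilization = busy / total × 100
= 228.4 / 392.3 × 100
= 58.2%


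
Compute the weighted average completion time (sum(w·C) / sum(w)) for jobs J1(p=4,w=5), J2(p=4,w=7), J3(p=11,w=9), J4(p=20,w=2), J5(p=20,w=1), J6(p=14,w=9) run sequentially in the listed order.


Completion times:
  J1: C=4, w×C=5×4=20
  J2: C=8, w×C=7×8=56
  J3: C=19, w×C=9×19=171
  J4: C=39, w×C=2×39=78
  J5: C=59, w×C=1×59=59
  J6: C=73, w×C=9×73=657
Sum w×C = 1041
Sum w = 33
Weighted avg = 1041/33
= 31.55


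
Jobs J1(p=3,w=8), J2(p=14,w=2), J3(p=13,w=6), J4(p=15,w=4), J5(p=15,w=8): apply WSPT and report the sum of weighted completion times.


WSPT order (by p/w): J1 → J5 → J3 → J4 → J2
  J1: C=3, w·C=8×3=24
  J5: C=18, w·C=8×18=144
  J3: C=31, w·C=6×31=186
  J4: C=46, w·C=4×46=184
  J2: C=60, w·C=2×60=120
Σ w·C = 658
= 658


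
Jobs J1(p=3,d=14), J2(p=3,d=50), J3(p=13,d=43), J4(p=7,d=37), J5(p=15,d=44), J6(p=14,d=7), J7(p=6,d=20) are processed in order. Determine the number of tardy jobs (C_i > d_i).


Completion vs due date:
  J1: C=3, d=14 → on time
  J2: C=6, d=50 → on time
  J3: C=19, d=43 → on time
  J4: C=26, d=37 → on time
  J5: C=41, d=44 → on time
  J6: C=55, d=7 → TARDY
  J7: C=61, d=20 → TARDY
Tardy jobs: J6, J7
Count = 2


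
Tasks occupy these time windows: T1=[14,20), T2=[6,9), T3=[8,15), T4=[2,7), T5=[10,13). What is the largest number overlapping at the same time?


Check each time point for overlaps:
  t=6: 2 tasks active (T2, T4)
Max concurrent = 2


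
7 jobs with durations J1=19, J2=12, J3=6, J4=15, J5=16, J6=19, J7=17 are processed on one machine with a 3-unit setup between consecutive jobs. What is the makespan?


Makespan = Σ processing + (n-1) × setup
= (19 + 12 + 6 + 15 + 16 + 19 + 17) + (7-1)×3
= 104 + 18
= 122 time units


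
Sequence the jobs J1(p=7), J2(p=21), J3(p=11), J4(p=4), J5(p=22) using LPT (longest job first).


LPT: sort by longest processing time first
  J5: p=22
  J2: p=21
  J3: p=11
  J1: p=7
  J4: p=4
Order: J5 → J2 → J3 → J1 → J4


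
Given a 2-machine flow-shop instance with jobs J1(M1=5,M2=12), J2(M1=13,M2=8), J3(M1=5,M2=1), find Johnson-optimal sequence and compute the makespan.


Johnson's rule:
Group 1 (M1≤M2, sort by M1): ['J1']
Group 2 (M1>M2, sort desc M2): ['J2', 'J3']
Sequence: J1 → J2 → J3
Makespan calculation:
  J1: M1 done=5, M2 done=17
  J2: M1 done=18, M2 done=26
  J3: M1 done=23, M2 done=27
= Sequence: J1 → J2 → J3, Makespan: 27


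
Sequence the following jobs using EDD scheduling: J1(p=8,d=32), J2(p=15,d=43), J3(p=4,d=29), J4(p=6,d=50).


EDD: sort by earliest due date
  J3: d=29, p=4
  J1: d=32, p=8
  J2: d=43, p=15
  J4: d=50, p=6
Order: J3 → J1 → J2 → J4


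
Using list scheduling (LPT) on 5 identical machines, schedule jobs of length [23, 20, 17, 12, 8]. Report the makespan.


Jobs (LPT sorted): [23, 20, 17, 12, 8]
Machines: 5
  J=23 → Machine 1 (load: 0+23=23)
  J=20 → Machine 2 (load: 0+20=20)
  J=17 → Machine 3 (load: 0+17=17)
  J=12 → Machine 4 (load: 0+12=12)
  J=8 → Machine 5 (load: 0+8=8)
Machine loads: [23, 20, 17, 12, 8]
Makespan = max = 23 time units


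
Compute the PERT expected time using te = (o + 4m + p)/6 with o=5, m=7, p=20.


te = (o + 4m + p) / 6
= (5 + 4×7 + 20) / 6
= (5 + 28 + 20) / 6
= 53 / 6
= 8.83


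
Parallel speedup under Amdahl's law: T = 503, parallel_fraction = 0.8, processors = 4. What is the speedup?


Amdahl's law: T_p = T × ((1-p) + p/N)
= 503 × ((1-0.8) + 0.8/4)
= 503 × (0.20 + 0.2000)
= 503 × 0.4000
= 201.20
Speedup = 503/201.20
= 2.50×


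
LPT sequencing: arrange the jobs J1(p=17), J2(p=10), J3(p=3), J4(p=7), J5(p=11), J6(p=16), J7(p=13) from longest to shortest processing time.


LPT: sort by longest processing time first
  J1: p=17
  J6: p=16
  J7: p=13
  J5: p=11
  J2: p=10
  J4: p=7
  J3: p=3
Order: J1 → J6 → J7 → J5 → J2 → J4 → J3


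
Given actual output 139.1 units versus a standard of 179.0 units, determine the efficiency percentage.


Efficiency = (actual / standard) × 100
= (139.1 / 179.0) × 100
= 77.7%


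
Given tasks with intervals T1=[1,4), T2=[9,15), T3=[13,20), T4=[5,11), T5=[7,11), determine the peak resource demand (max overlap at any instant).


Check each time point for overlaps:
  t=9: 3 tasks active (T2, T4, T5)
Max concurrent = 3


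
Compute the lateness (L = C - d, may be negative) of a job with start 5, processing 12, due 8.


Completion = 5 + 12 = 17
Lateness = C - d = 17 - 8
= 9


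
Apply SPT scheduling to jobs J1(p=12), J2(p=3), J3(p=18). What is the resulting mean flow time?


SPT order: J2 → J1 → J3
Completion times:
  J2: C=3
  J1: C=15
  J3: C=33
Sum = 51, n = 3
Mean flow = 51/3
= 17.00


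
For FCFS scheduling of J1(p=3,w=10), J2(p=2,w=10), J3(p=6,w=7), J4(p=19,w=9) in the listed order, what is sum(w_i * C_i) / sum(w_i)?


Completion times:
  J1: C=3, w×C=10×3=30
  J2: C=5, w×C=10×5=50
  J3: C=11, w×C=7×11=77
  J4: C=30, w×C=9×30=270
Sum w×C = 427
Sum w = 36
Weighted avg = 427/36
= 11.86


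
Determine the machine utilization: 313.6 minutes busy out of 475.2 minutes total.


Utilization = busy / total × 100
= 313.6 / 475.2 × 100
= 66.0%


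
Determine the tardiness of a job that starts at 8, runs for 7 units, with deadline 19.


Completion = start + processing = 8 + 7 = 15
Tardiness = max(0, C - d) = max(0, 15 - 19)
= max(0, -4)
= 0


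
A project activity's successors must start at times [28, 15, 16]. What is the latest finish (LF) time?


LF = min of all successor start times
Successors start at: [28, 15, 16]
LF = min(28, 15, 16)
= 15


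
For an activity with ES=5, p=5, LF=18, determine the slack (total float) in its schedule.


EF = ES + duration = 5 + 5 = 10
LS = LF - duration = 18 - 5 = 13
Total Float = LF - EF = 18 - 10
(or LS - ES = 13 - 5)
= 8


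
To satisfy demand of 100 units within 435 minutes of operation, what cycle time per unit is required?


Cycle time = available time / demand
= 435 / 100
= 4.35 min/unit


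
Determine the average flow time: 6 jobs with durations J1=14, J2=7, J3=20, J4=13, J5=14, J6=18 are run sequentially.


Completion times:
  J1: completes at 14
  J2: completes at 21
  J3: completes at 41
  J4: completes at 54
  J5: completes at 68
  J6: completes at 86
Sum = 284
Average = 284/6
= 47.33


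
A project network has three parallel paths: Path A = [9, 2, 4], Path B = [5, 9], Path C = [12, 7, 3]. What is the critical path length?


Path A: 9 + 2 + 4 = 15
Path B: 5 + 9 = 14
Path C: 12 + 7 + 3 = 22
Critical path = longest = max(15, 14, 22)
= 22 (Path C)


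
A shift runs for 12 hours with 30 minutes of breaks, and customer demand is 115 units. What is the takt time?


Available = 12×60 - 30 = 690 min
Takt time = 690 / 115
= 6.00 min/unit


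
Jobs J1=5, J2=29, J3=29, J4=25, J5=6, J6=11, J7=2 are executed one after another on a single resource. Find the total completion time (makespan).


Sequential makespan: sum all processing times
= 5 + 29 + 29 + 25 + 6 + 11 + 2
= 107 time units


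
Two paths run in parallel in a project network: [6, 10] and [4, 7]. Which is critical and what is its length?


Path A: 6 + 10 = 16
Path B: 4 + 7 = 11
Critical path = longest = max(16, 11)
= 16 (Path A)


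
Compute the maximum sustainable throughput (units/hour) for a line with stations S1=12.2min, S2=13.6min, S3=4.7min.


Bottleneck = longest station time
Station times: [12.2, 13.6, 4.7]
Max = 13.6 min
Rate = 60 / 13.6
= 4.41 units/hour (bottleneck: 13.6min)


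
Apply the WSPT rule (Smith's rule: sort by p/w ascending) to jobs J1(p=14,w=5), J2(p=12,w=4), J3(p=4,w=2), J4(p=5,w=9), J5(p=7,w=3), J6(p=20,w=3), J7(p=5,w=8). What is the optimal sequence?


WSPT (Smith's rule): sort by p/w ascending
  J4: p/w = 5/9 = 0.556
  J7: p/w = 5/8 = 0.625
  J3: p/w = 4/2 = 2.000
  J5: p/w = 7/3 = 2.333
  J1: p/w = 14/5 = 2.800
  J2: p/w = 12/4 = 3.000
  J6: p/w = 20/3 = 6.667
Order: J4 → J7 → J3 → J5 → J1 → J2 → J6


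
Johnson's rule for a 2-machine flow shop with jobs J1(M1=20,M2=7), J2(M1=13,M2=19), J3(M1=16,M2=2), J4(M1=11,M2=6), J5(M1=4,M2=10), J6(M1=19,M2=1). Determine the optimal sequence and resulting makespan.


Johnson's rule:
Group 1 (M1≤M2, sort by M1): ['J5', 'J2']
Group 2 (M1>M2, sort desc M2): ['J1', 'J4', 'J3', 'J6']
Sequence: J5 → J2 → J1 → J4 → J3 → J6
Makespan calculation:
  J5: M1 done=4, M2 done=14
  J2: M1 done=17, M2 done=36
  J1: M1 done=37, M2 done=44
  J4: M1 done=48, M2 done=54
  J3: M1 done=64, M2 done=66
  J6: M1 done=83, M2 done=84
= Sequence: J5 → J2 → J1 → J4 → J3 → J6, Makespan: 84


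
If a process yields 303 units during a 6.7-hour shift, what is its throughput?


Throughput = units / time
= 303 / 6.7
= 45.2 units/hour


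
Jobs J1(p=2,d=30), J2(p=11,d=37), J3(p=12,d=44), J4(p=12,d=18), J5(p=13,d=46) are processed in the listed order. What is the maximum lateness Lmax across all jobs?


Lateness per job (L = C - d):
  J1: C=2, d=30, L=-28
  J2: C=13, d=37, L=-24
  J3: C=25, d=44, L=-19
  J4: C=37, d=18, L=19
  J5: C=50, d=46, L=4
Lmax = max(-28, -24, -19, 19, 4)
= 19


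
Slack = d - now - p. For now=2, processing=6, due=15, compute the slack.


Slack = due - current_time - processing
= 15 - 2 - 6
= 7


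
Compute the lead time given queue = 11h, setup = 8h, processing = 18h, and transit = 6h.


Lead time = queue + setup + processing + transit
= 11 + 8 + 18 + 6
= 43 hours


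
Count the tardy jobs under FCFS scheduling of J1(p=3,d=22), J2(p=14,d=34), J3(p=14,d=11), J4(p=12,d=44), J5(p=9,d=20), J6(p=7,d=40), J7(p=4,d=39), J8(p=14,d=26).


Completion vs due date:
  J1: C=3, d=22 → on time
  J2: C=17, d=34 → on time
  J3: C=31, d=11 → TARDY
  J4: C=43, d=44 → on time
  J5: C=52, d=20 → TARDY
  J6: C=59, d=40 → TARDY
  J7: C=63, d=39 → TARDY
  J8: C=77, d=26 → TARDY
Tardy jobs: J3, J5, J6, J7, J8
Count = 5


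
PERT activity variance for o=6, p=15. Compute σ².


σ² = ((p - o) / 6)² = (p - o)² / 36
= (15 - 6)² / 36
= 9² / 36
= 81 / 36
= 2.2500


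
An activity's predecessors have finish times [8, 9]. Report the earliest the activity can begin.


ES = max of all predecessor completion times
Predecessors: [8, 9]
ES = max(8, 9)
= 9


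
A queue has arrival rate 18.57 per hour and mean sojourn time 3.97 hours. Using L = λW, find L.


Little's law: L = λ × W
= 18.57 × 3.97
= 73.72


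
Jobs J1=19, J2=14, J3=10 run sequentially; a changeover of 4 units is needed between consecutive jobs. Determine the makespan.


Makespan = Σ processing + (n-1) × setup
= (19 + 14 + 10) + (3-1)×4
= 43 + 8
= 51 time units


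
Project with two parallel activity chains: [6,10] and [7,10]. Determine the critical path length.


Path A: 6 + 10 = 16
Path B: 7 + 10 = 17
Critical path = longest = max(16, 17)
= 17 (Path B)


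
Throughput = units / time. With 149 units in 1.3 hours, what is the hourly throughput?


Throughput = units / time
= 149 / 1.3
= 114.6 units/hour


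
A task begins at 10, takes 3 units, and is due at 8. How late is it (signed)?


Completion = 10 + 3 = 13
Lateness = C - d = 13 - 8
= 5


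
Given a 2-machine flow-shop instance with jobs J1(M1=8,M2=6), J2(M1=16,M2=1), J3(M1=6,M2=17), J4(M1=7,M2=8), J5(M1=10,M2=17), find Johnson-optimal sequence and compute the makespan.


Johnson's rule:
Group 1 (M1≤M2, sort by M1): ['J3', 'J4', 'J5']
Group 2 (M1>M2, sort desc M2): ['J1', 'J2']
Sequence: J3 → J4 → J5 → J1 → J2
Makespan calculation:
  J3: M1 done=6, M2 done=23
  J4: M1 done=13, M2 done=31
  J5: M1 done=23, M2 done=48
  J1: M1 done=31, M2 done=54
  J2: M1 done=47, M2 done=55
= Sequence: J3 → J4 → J5 → J1 → J2, Makespan: 55


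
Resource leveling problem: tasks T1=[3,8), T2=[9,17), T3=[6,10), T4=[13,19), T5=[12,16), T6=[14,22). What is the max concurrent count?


Check each time point for overlaps:
  t=14: 4 tasks active (T2, T4, T5, T6)
Max concurrent = 4


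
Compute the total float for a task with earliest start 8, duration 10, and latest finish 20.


EF = ES + duration = 8 + 10 = 18
LS = LF - duration = 20 - 10 = 10
Total Float = LF - EF = 20 - 18
(or LS - ES = 10 - 8)
= 2


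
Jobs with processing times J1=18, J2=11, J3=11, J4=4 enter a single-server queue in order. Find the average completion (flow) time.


Completion times:
  J1: completes at 18
  J2: completes at 29
  J3: completes at 40
  J4: completes at 44
Sum = 131
Average = 131/4
= 32.75


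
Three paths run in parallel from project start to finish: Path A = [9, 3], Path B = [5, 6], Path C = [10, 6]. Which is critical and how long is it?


Path A: 9 + 3 = 12
Path B: 5 + 6 = 11
Path C: 10 + 6 = 16
Critical path = longest = max(12, 11, 16)
= 16 (Path C)


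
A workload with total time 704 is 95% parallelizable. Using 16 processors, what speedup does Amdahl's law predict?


Amdahl's law: T_p = T × ((1-p) + p/N)
= 704 × ((1-0.95) + 0.95/16)
= 704 × (0.05 + 0.0594)
= 704 × 0.1094
= 77.00
Speedup = 704/77.00
= 9.14×


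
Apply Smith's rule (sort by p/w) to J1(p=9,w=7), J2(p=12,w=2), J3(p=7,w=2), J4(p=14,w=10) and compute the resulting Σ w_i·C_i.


WSPT order (by p/w): J1 → J4 → J3 → J2
  J1: C=9, w·C=7×9=63
  J4: C=23, w·C=10×23=230
  J3: C=30, w·C=2×30=60
  J2: C=42, w·C=2×42=84
Σ w·C = 437
= 437


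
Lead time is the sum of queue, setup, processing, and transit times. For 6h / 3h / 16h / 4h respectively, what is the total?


Lead time = queue + setup + processing + transit
= 6 + 3 + 16 + 4
= 29 hours


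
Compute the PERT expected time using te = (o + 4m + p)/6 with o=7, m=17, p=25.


te = (o + 4m + p) / 6
= (7 + 4×17 + 25) / 6
= (7 + 68 + 25) / 6
= 100 / 6
= 16.67


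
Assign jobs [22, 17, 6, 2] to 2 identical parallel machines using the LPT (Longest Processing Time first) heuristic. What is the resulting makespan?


Jobs (LPT sorted): [22, 17, 6, 2]
Machines: 2
  J=22 → Machine 1 (load: 0+22=22)
  J=17 → Machine 2 (load: 0+17=17)
  J=6 → Machine 2 (load: 17+6=23)
  J=2 → Machine 1 (load: 22+2=24)
Machine loads: [24, 23]
Makespan = max = 24 time units


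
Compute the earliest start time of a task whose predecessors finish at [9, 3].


ES = max of all predecessor completion times
Predecessors: [9, 3]
ES = max(9, 3)
= 9


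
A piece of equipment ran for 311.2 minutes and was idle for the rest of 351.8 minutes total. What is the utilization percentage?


Utilization = busy / total × 100
= 311.2 / 351.8 × 100
= 88.5%


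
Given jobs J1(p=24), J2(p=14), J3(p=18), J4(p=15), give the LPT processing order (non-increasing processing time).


LPT: sort by longest processing time first
  J1: p=24
  J3: p=18
  J4: p=15
  J2: p=14
Order: J1 → J3 → J4 → J2


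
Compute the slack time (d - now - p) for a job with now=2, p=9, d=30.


Slack = due - current_time - processing
= 30 - 2 - 9
= 19


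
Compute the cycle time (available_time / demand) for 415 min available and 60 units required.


Cycle time = available time / demand
= 415 / 60
= 6.92 min/unit


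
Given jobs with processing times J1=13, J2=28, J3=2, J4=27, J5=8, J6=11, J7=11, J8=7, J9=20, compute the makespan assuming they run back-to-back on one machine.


Sequential makespan: sum all processing times
= 13 + 28 + 2 + 27 + 8 + 11 + 11 + 7 + 20
= 127 time units


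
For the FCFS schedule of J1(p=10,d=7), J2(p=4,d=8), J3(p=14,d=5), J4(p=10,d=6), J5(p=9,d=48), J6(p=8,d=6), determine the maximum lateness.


Lateness per job (L = C - d):
  J1: C=10, d=7, L=3
  J2: C=14, d=8, L=6
  J3: C=28, d=5, L=23
  J4: C=38, d=6, L=32
  J5: C=47, d=48, L=-1
  J6: C=55, d=6, L=49
Lmax = max(3, 6, 23, 32, -1, 49)
= 49


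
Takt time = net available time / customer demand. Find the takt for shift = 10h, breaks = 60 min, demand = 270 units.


Available = 10×60 - 60 = 540 min
Takt time = 540 / 270
= 2.00 min/unit


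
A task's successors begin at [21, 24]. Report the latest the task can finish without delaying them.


LF = min of all successor start times
Successors start at: [21, 24]
LF = min(21, 24)
= 21


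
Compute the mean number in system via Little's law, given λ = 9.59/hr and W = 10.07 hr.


Little's law: L = λ × W
= 9.59 × 10.07
= 96.57


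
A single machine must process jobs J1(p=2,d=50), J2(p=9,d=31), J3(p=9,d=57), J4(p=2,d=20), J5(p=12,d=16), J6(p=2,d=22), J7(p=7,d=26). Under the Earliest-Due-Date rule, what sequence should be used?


EDD: sort by earliest due date
  J5: d=16, p=12
  J4: d=20, p=2
  J6: d=22, p=2
  J7: d=26, p=7
  J2: d=31, p=9
  J1: d=50, p=2
  J3: d=57, p=9
Order: J5 → J4 → J6 → J7 → J2 → J1 → J3


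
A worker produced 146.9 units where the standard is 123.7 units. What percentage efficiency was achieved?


Efficiency = (actual / standard) × 100
= (146.9 / 123.7) × 100
= 118.8%


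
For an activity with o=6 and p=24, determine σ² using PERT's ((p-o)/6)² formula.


σ² = ((p - o) / 6)² = (p - o)² / 36
= (24 - 6)² / 36
= 18² / 36
= 324 / 36
= 9.0000


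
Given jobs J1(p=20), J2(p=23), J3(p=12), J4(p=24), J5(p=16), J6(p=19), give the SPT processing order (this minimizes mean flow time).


SPT: sort by shortest processing time
  J3: p=12
  J5: p=16
  J6: p=19
  J1: p=20
  J2: p=23
  J4: p=24
Order: J3 → J5 → J6 → J1 → J2 → J4


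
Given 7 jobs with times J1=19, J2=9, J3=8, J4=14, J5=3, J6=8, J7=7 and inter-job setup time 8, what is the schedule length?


Makespan = Σ processing + (n-1) × setup
= (19 + 9 + 8 + 14 + 3 + 8 + 7) + (7-1)×8
= 68 + 48
= 116 time units


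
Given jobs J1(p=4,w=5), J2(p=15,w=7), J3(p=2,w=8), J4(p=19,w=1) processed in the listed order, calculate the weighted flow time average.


Completion times:
  J1: C=4, w×C=5×4=20
  J2: C=19, w×C=7×19=133
  J3: C=21, w×C=8×21=168
  J4: C=40, w×C=1×40=40
Sum w×C = 361
Sum w = 21
Weighted avg = 361/21
= 17.19


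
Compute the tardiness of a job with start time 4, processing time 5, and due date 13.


Completion = start + processing = 4 + 5 = 9
Tardiness = max(0, C - d) = max(0, 9 - 13)
= max(0, -4)
= 0


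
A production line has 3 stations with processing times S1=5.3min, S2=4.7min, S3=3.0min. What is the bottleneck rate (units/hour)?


Bottleneck = longest station time
Station times: [5.3, 4.7, 3.0]
Max = 5.3 min
Rate = 60 / 5.3
= 11.32 units/hour (bottleneck: 5.3min)


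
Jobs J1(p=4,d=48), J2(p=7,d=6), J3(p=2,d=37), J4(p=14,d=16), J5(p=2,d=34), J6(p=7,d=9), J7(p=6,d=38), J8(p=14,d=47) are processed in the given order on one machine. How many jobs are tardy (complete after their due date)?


Completion vs due date:
  J1: C=4, d=48 → on time
  J2: C=11, d=6 → TARDY
  J3: C=13, d=37 → on time
  J4: C=27, d=16 → TARDY
  J5: C=29, d=34 → on time
  J6: C=36, d=9 → TARDY
  J7: C=42, d=38 → TARDY
  J8: C=56, d=47 → TARDY
Tardy jobs: J2, J4, J6, J7, J8
Count = 5


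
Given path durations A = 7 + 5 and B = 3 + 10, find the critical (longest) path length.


Path A: 7 + 5 = 12
Path B: 3 + 10 = 13
Critical path = longest = max(12, 13)
= 13 (Path B)


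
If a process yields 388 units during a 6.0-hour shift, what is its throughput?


Throughput = units / time
= 388 / 6.0
= 64.7 units/hour


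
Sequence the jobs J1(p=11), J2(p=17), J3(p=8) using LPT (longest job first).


LPT: sort by longest processing time first
  J2: p=17
  J1: p=11
  J3: p=8
Order: J2 → J1 → J3


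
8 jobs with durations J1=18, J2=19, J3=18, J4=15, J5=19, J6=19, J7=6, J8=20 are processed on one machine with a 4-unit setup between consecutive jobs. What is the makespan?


Makespan = Σ processing + (n-1) × setup
= (18 + 19 + 18 + 15 + 19 + 19 + 6 + 20) + (8-1)×4
= 134 + 28
= 162 time units


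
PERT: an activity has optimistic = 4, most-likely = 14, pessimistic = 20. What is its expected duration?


te = (o + 4m + p) / 6
= (4 + 4×14 + 20) / 6
= (4 + 56 + 20) / 6
= 80 / 6
= 13.33


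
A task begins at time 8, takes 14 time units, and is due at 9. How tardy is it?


Completion = start + processing = 8 + 14 = 22
Tardiness = max(0, C - d) = max(0, 22 - 9)
= max(0, 13)
= 13


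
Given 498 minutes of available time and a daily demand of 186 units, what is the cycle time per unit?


Cycle time = available time / demand
= 498 / 186
= 2.68 min/unit


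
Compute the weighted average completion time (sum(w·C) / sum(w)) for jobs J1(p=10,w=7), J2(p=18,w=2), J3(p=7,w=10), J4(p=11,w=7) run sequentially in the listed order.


Completion times:
  J1: C=10, w×C=7×10=70
  J2: C=28, w×C=2×28=56
  J3: C=35, w×C=10×35=350
  J4: C=46, w×C=7×46=322
Sum w×C = 798
Sum w = 26
Weighted avg = 798/26
= 30.69


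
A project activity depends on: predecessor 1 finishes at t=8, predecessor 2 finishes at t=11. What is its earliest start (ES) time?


ES = max of all predecessor completion times
Predecessors: [8, 11]
ES = max(8, 11)
= 11


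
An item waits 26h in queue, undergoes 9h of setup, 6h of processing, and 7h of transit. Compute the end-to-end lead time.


Lead time = queue + setup + processing + transit
= 26 + 9 + 6 + 7
= 48 hours


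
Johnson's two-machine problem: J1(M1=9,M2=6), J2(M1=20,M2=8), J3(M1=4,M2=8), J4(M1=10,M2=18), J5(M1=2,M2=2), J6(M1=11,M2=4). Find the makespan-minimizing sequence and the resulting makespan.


Johnson's rule:
Group 1 (M1≤M2, sort by M1): ['J5', 'J3', 'J4']
Group 2 (M1>M2, sort desc M2): ['J2', 'J1', 'J6']
Sequence: J5 → J3 → J4 → J2 → J1 → J6
Makespan calculation:
  J5: M1 done=2, M2 done=4
  J3: M1 done=6, M2 done=14
  J4: M1 done=16, M2 done=34
  J2: M1 done=36, M2 done=44
  J1: M1 done=45, M2 done=51
  J6: M1 done=56, M2 done=60
= Sequence: J5 → J3 → J4 → J2 → J1 → J6, Makespan: 60


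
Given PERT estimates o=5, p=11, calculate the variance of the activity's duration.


σ² = ((p - o) / 6)² = (p - o)² / 36
= (11 - 5)² / 36
= 6² / 36
= 36 / 36
= 1.0000


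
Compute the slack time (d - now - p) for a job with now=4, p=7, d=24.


Slack = due - current_time - processing
= 24 - 4 - 7
= 13


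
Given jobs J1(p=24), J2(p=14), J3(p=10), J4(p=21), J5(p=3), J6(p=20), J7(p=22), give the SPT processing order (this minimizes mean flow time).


SPT: sort by shortest processing time
  J5: p=3
  J3: p=10
  J2: p=14
  J6: p=20
  J4: p=21
  J7: p=22
  J1: p=24
Order: J5 → J3 → J2 → J6 → J4 → J7 → J1


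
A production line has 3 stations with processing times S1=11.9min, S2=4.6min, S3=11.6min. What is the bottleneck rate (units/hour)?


Bottleneck = longest station time
Station times: [11.9, 4.6, 11.6]
Max = 11.9 min
Rate = 60 / 11.9
= 5.04 units/hour (bottleneck: 11.9min)


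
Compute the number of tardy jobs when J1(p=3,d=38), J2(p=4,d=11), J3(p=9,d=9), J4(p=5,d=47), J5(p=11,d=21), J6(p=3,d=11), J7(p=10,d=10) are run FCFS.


Completion vs due date:
  J1: C=3, d=38 → on time
  J2: C=7, d=11 → on time
  J3: C=16, d=9 → TARDY
  J4: C=21, d=47 → on time
  J5: C=32, d=21 → TARDY
  J6: C=35, d=11 → TARDY
  J7: C=45, d=10 → TARDY
Tardy jobs: J3, J5, J6, J7
Count = 4


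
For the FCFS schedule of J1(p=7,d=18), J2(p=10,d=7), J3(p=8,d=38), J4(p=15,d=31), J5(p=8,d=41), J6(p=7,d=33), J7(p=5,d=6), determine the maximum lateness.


Lateness per job (L = C - d):
  J1: C=7, d=18, L=-11
  J2: C=17, d=7, L=10
  J3: C=25, d=38, L=-13
  J4: C=40, d=31, L=9
  J5: C=48, d=41, L=7
  J6: C=55, d=33, L=22
  J7: C=60, d=6, L=54
Lmax = max(-11, 10, -13, 9, 7, 22, 54)
= 54


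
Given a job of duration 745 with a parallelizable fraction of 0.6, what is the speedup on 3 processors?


Amdahl's law: T_p = T × ((1-p) + p/N)
= 745 × ((1-0.6) + 0.6/3)
= 745 × (0.40 + 0.2000)
= 745 × 0.6000
= 447.00
Speedup = 745/447.00
= 1.67×


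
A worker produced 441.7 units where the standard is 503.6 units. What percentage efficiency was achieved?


Efficiency = (actual / standard) × 100
= (441.7 / 503.6) × 100
= 87.7%


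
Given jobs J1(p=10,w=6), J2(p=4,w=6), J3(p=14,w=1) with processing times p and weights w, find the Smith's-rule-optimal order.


WSPT (Smith's rule): sort by p/w ascending
  J2: p/w = 4/6 = 0.667
  J1: p/w = 10/6 = 1.667
  J3: p/w = 14/1 = 14.000
Order: J2 → J1 → J3


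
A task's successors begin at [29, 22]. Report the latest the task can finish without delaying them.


LF = min of all successor start times
Successors start at: [29, 22]
LF = min(29, 22)
= 22


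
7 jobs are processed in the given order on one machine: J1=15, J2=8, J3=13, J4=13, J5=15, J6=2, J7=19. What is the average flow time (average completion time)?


Completion times:
  J1: completes at 15
  J2: completes at 23
  J3: completes at 36
  J4: completes at 49
  J5: completes at 64
  J6: completes at 66
  J7: completes at 85
Sum = 338
Average = 338/7
= 48.29


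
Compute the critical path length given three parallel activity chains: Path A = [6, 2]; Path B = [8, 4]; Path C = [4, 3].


Path A: 6 + 2 = 8
Path B: 8 + 4 = 12
Path C: 4 + 3 = 7
Critical path = longest = max(8, 12, 7)
= 12 (Path B)
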